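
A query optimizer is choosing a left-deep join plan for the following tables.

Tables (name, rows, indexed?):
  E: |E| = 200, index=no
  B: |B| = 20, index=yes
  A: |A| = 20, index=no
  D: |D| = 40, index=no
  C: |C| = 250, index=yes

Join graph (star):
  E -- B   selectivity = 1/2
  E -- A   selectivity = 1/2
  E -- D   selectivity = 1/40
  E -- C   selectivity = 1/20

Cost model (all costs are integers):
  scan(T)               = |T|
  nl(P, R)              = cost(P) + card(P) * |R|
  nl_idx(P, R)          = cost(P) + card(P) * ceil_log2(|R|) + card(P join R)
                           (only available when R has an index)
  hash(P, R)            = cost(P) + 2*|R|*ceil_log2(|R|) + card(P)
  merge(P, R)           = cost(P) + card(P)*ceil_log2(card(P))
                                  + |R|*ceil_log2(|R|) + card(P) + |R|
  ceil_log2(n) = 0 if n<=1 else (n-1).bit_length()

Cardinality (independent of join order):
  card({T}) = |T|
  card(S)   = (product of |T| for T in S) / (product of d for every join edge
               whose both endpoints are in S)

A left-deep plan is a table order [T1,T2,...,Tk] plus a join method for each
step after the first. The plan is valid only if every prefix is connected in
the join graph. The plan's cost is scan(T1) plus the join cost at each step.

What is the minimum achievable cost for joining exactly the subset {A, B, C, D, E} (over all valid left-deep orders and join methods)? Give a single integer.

Selinger DP over subsets of {A,B,C,D,E}:
  {E}: scan cost=200, card=200
  {B}: scan cost=20, card=20
  {A}: scan cost=20, card=20
  {D}: scan cost=40, card=40
  {C}: scan cost=250, card=250
  {BE}: card=2000; try (B,hash)→600, (E,merge)→1940, (B,merge)→2120, (B,nl_idx)→3200, (E,hash)→3240, (E,nl)→4020 …(+1); best=600 via (B,hash)
  {AE}: card=2000; try (A,hash)→600, (E,merge)→1940, (A,merge)→2120, (E,hash)→3240, (E,nl)→4020, (A,nl)→4200; best=600 via (A,hash)
  {DE}: card=200; try (D,hash)→880, (E,merge)→2120, (D,merge)→2280, (E,hash)→3280, (E,nl)→8040, (D,nl)→8200; best=880 via (D,hash)
  {CE}: card=2500; try (E,hash)→3700, (C,merge)→4250, (E,merge)→4300, (C,nl_idx)→4300, (C,hash)→4400, (C,nl)→50200 …(+1); best=3700 via (E,hash)
  {ABE}: card=20000; try (B,hash)→2800, (A,hash)→2800, (B,merge)→24720, (A,merge)→24720, (B,nl_idx)→30600, (B,nl)→40600 …(+1); best=2800 via (B,hash)
  {BDE}: card=2000; try (B,hash)→1280, (B,merge)→2800, (D,hash)→3080, (B,nl_idx)→3880, (B,nl)→4880, (D,merge)→24880 …(+1); best=1280 via (B,hash)
  {BCE}: card=25000; try (B,hash)→6400, (C,hash)→6600, (C,merge)→26850, (B,merge)→36320, (B,nl_idx)→41200, (C,nl_idx)→41600 …(+2); best=6400 via (B,hash)
  {ADE}: card=2000; try (A,hash)→1280, (A,merge)→2800, (D,hash)→3080, (A,nl)→4880, (D,merge)→24880, (D,nl)→80600; best=1280 via (A,hash)
  {ACE}: card=25000; try (A,hash)→6400, (C,hash)→6600, (C,merge)→26850, (A,merge)→36320, (C,nl_idx)→41600, (A,nl)→53700 …(+1); best=6400 via (A,hash)
  {CDE}: card=2500; try (C,merge)→4930, (C,nl_idx)→4980, (C,hash)→5080, (D,hash)→6680, (D,merge)→36480, (C,nl)→50880 …(+1); best=4930 via (C,merge)
  {ABDE}: card=20000; try (B,hash)→3480, (A,hash)→3480, (D,hash)→23280, (B,merge)→25400, (A,merge)→25400, (B,nl_idx)→31280 …(+4); best=3480 via (B,hash)
  {ABCE}: card=250000; try (C,hash)→26800, (B,hash)→31600, (A,hash)→31600, (C,merge)→325050, (B,nl_idx)→381400, (B,merge)→406520 …(+5); best=26800 via (C,hash)
  {BCDE}: card=25000; try (C,hash)→7280, (B,hash)→7630, (C,merge)→27530, (D,hash)→31880, (B,merge)→37550, (C,nl_idx)→42280 …(+5); best=7280 via (C,hash)
  {ACDE}: card=25000; try (C,hash)→7280, (A,hash)→7630, (C,merge)→27530, (D,hash)→31880, (A,merge)→37550, (C,nl_idx)→42280 …(+4); best=7280 via (C,hash)
  {ABCDE}: card=250000; try (C,hash)→27480, (B,hash)→32480, (A,hash)→32480, (D,hash)→277280, (C,merge)→325730, (B,nl_idx)→382280 …(+8); best=27480 via (C,hash)

27480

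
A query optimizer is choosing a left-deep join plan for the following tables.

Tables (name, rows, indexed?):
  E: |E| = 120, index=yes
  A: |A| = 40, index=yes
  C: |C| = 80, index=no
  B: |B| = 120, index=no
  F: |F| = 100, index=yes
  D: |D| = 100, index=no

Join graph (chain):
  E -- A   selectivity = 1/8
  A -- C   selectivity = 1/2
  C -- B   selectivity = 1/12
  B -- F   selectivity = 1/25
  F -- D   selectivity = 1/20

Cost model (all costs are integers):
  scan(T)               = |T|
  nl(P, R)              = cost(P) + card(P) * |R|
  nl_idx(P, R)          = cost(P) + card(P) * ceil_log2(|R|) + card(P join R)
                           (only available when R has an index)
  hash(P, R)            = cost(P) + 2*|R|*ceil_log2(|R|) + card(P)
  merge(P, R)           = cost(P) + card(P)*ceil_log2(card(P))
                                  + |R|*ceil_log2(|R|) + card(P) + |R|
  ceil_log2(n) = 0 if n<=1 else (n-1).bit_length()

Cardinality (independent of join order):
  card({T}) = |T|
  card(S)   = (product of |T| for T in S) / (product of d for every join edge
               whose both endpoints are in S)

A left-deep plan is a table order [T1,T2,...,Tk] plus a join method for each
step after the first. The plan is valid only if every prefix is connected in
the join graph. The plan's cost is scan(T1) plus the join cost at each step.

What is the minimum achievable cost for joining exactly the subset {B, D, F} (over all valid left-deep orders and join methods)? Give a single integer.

Selinger DP over subsets of {B,D,F}:
  {B}: scan cost=120, card=120
  {F}: scan cost=100, card=100
  {D}: scan cost=100, card=100
  {BF}: card=480; try (F,nl_idx)→1440, (F,hash)→1640, (B,merge)→1860, (F,merge)→1880, (B,hash)→1880, (B,nl)→12100 …(+1); best=1440 via (F,nl_idx)
  {DF}: card=500; try (F,nl_idx)→1300, (F,hash)→1600, (D,hash)→1600, (F,merge)→1700, (D,merge)→1700, (F,nl)→10100 …(+1); best=1300 via (F,nl_idx)
  {BDF}: card=2400; try (D,hash)→3320, (B,hash)→3480, (D,merge)→7040, (B,merge)→7260, (D,nl)→49440, (B,nl)→61300; best=3320 via (D,hash)

3320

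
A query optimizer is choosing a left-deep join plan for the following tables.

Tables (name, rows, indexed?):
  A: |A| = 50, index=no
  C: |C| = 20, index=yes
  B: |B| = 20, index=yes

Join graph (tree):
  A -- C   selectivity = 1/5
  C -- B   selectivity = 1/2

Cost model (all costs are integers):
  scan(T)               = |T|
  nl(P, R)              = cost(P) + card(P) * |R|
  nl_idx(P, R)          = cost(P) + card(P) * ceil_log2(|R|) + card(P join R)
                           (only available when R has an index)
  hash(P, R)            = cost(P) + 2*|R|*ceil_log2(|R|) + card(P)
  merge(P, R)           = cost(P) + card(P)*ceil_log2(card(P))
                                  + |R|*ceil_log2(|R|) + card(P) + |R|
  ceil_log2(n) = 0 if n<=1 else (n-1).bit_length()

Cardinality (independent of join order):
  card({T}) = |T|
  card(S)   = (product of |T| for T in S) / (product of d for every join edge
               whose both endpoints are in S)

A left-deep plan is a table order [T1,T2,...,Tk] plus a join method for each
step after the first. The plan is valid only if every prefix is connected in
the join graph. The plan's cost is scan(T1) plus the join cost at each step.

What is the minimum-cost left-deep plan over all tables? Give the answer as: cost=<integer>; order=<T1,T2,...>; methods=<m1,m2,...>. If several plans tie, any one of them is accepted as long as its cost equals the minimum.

cost=700; order=A,C,B; methods=hash,hash

Selinger DP (subsets sized 1..n):
  {A}: scan cost=50, card=50
  {C}: scan cost=20, card=20
  {B}: scan cost=20, card=20
  {AC}: card=200; try (C,hash)→300, (A,merge)→490, (C,nl_idx)→500, (C,merge)→520, (A,hash)→640, (A,nl)→1020 …(+1); best=300 via (C,hash)
  {BC}: card=200; try (C,hash)→240, (B,hash)→240, (C,merge)→260, (B,merge)→260, (C,nl_idx)→320, (B,nl_idx)→320 …(+2); best=240 via (C,hash)
  {ABC}: card=2000; try (B,hash)→700, (A,hash)→1040, (B,merge)→2220, (A,merge)→2390, (B,nl_idx)→3300, (B,nl)→4300 …(+1); best=700 via (B,hash)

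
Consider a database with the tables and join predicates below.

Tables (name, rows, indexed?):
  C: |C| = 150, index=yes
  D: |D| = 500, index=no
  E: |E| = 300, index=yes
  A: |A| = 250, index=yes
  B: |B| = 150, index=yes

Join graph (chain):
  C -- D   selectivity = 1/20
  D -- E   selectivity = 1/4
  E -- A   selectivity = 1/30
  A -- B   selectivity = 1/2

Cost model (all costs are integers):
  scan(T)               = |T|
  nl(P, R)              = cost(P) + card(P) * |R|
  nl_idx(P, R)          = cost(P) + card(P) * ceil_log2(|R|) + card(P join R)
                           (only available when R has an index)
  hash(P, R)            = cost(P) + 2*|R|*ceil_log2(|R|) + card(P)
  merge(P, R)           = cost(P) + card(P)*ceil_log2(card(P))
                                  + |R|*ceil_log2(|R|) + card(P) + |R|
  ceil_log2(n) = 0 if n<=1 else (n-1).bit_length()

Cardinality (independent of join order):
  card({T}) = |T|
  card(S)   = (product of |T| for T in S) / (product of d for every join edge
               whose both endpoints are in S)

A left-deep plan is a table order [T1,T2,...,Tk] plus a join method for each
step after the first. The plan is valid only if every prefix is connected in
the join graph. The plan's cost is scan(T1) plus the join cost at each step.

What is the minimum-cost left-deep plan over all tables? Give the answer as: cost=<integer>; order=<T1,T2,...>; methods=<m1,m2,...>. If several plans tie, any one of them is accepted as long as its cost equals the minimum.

cost=2643950; order=D,C,E,A,B; methods=hash,hash,hash,hash

Selinger DP (subsets sized 1..n):
  {C}: scan cost=150, card=150
  {D}: scan cost=500, card=500
  {E}: scan cost=300, card=300
  {A}: scan cost=250, card=250
  {B}: scan cost=150, card=150
  {CD}: card=3750; try (C,hash)→3400, (D,merge)→6500, (C,merge)→6850, (C,nl_idx)→8250, (D,hash)→9300, (D,nl)→75150 …(+1); best=3400 via (C,hash)
  {DE}: card=37500; try (E,hash)→6400, (D,merge)→8300, (E,merge)→8500, (D,hash)→9600, (E,nl_idx)→42500, (D,nl)→150300 …(+1); best=6400 via (E,hash)
  {AE}: card=2500; try (A,hash)→4600, (E,nl_idx)→5000, (A,nl_idx)→5200, (E,merge)→5500, (A,merge)→5550, (E,hash)→5900 …(+2); best=4600 via (A,hash)
  {AB}: card=18750; try (B,hash)→2900, (A,merge)→3750, (B,merge)→3850, (A,hash)→4300, (A,nl_idx)→20100, (B,nl_idx)→21000 …(+2); best=2900 via (B,hash)
  {CDE}: card=281250; try (E,hash)→12550, (C,hash)→46300, (E,merge)→55150, (E,nl_idx)→318400, (C,nl_idx)→587650, (C,merge)→645250 …(+2); best=12550 via (E,hash)
  {ADE}: card=312500; try (D,hash)→16100, (D,merge)→42100, (A,hash)→47900, (A,nl_idx)→618900, (A,merge)→646150, (D,nl)→1254600 …(+1); best=16100 via (D,hash)
  {ABE}: card=187500; try (B,hash)→9500, (E,hash)→27050, (B,merge)→38450, (B,nl_idx)→212100, (E,merge)→305900, (E,nl_idx)→359150 …(+2); best=9500 via (B,hash)
  {ACDE}: card=2343750; try (A,hash)→297800, (C,hash)→331000, (A,nl_idx)→4606300, (C,nl_idx)→4859850, (A,merge)→5639800, (C,merge)→6267450 …(+2); best=297800 via (A,hash)
  {ABDE}: card=23437500; try (D,hash)→206000, (B,hash)→331000, (D,merge)→3577000, (B,merge)→6267450, (B,nl_idx)→25953600, (B,nl)→46891100 …(+1); best=206000 via (D,hash)
  {ABCDE}: card=175781250; try (B,hash)→2643950, (C,hash)→23645900, (B,merge)→54205400, (B,nl_idx)→194829050, (B,nl)→351860300, (C,nl_idx)→363487250 …(+2); best=2643950 via (B,hash)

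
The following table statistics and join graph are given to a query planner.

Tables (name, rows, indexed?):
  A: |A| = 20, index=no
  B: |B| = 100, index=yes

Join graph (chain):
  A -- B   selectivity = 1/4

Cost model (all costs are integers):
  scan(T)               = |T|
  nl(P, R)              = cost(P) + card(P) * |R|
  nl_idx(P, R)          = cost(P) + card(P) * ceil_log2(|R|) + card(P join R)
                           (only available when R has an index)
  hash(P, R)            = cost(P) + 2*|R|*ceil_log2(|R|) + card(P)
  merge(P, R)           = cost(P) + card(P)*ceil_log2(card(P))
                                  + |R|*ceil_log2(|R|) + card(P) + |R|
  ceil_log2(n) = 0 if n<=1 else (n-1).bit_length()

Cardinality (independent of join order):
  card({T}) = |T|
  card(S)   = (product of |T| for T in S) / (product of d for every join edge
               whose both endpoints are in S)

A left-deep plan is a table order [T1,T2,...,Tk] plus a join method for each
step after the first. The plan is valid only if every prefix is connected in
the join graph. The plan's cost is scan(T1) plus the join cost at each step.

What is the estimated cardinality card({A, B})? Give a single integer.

Tables in S: A(20), B(100)
Edges inside S: A-B(d=4)
numerator = 20 * 100 = 2000
denominator = 4 = 4
card(S) = 2000 / 4 = 500

500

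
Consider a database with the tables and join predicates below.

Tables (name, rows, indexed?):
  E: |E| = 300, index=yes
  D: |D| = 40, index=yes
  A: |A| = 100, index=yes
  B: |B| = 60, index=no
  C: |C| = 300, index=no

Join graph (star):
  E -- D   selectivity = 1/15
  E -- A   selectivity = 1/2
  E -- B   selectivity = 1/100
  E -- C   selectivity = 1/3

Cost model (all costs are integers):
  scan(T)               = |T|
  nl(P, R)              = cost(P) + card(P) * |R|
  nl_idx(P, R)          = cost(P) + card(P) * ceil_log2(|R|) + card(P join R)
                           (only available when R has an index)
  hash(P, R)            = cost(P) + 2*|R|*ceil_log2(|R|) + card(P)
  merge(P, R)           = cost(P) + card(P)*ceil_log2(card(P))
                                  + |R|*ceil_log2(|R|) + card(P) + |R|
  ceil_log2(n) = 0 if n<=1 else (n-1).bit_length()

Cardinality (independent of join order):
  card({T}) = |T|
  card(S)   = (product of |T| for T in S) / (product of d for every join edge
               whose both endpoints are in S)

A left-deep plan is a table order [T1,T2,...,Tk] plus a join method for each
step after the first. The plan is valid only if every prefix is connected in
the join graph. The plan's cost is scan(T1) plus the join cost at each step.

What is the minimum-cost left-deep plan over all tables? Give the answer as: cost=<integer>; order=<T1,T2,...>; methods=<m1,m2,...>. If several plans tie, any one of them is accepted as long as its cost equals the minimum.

Selinger DP (subsets sized 1..n):
  {E}: scan cost=300, card=300
  {D}: scan cost=40, card=40
  {A}: scan cost=100, card=100
  {B}: scan cost=60, card=60
  {C}: scan cost=300, card=300
  {DE}: card=800; try (D,hash)→1080, (E,nl_idx)→1200, (D,nl_idx)→2900, (E,merge)→3320, (D,merge)→3580, (E,hash)→5480 …(+2); best=1080 via (D,hash)
  {AE}: card=15000; try (A,hash)→2000, (E,merge)→3900, (A,merge)→4100, (E,hash)→5600, (E,nl_idx)→16000, (A,nl_idx)→17400 …(+2); best=2000 via (A,hash)
  {BE}: card=180; try (E,nl_idx)→780, (B,hash)→1320, (E,merge)→3480, (B,merge)→3720, (E,hash)→5520, (E,nl)→18060 …(+1); best=780 via (E,nl_idx)
  {CE}: card=30000; try (E,hash)→6000, (C,hash)→6000, (E,merge)→6300, (C,merge)→6300, (E,nl_idx)→33000, (E,nl)→90300 …(+1); best=6000 via (E,hash)
  {ADE}: card=40000; try (A,hash)→3280, (A,merge)→10680, (D,hash)→17480, (A,nl_idx)→46680, (A,nl)→81080, (D,nl_idx)→132000 …(+2); best=3280 via (A,hash)
  {BDE}: card=480; try (D,hash)→1440, (D,nl_idx)→2340, (B,hash)→2600, (D,merge)→2680, (D,nl)→7980, (B,merge)→10300 …(+1); best=1440 via (D,hash)
  {CDE}: card=80000; try (C,hash)→7280, (C,merge)→12880, (D,hash)→36480, (C,nl)→241080, (D,nl_idx)→266000, (D,merge)→486280 …(+1); best=7280 via (C,hash)
  {ABE}: card=9000; try (A,hash)→2360, (A,merge)→3200, (A,nl_idx)→11040, (B,hash)→17720, (A,nl)→18780, (B,merge)→227420 …(+1); best=2360 via (A,hash)
  {ACE}: card=1500000; try (C,hash)→22400, (A,hash)→37400, (C,merge)→230000, (A,merge)→486800, (A,nl_idx)→1716000, (A,nl)→3006000 …(+1); best=22400 via (C,hash)
  {BCE}: card=18000; try (C,merge)→5400, (C,hash)→6360, (B,hash)→36720, (C,nl)→54780, (B,merge)→486420, (B,nl)→1806000; best=5400 via (C,merge)
  {ABDE}: card=24000; try (A,hash)→3320, (A,merge)→7040, (D,hash)→11840, (A,nl_idx)→28800, (B,hash)→44000, (A,nl)→49440 …(+5); best=3320 via (A,hash)
  {ACDE}: card=4000000; try (C,hash)→48680, (A,hash)→88680, (C,merge)→686280, (A,merge)→1448080, (D,hash)→1522880, (A,nl_idx)→4567280 …(+5); best=48680 via (C,hash)
  {BCDE}: card=48000; try (C,hash)→7320, (C,merge)→9240, (D,hash)→23880, (B,hash)→88000, (C,nl)→145440, (D,nl_idx)→161400 …(+4); best=7320 via (C,hash)
  {ABCE}: card=900000; try (C,hash)→16760, (A,hash)→24800, (C,merge)→140360, (A,merge)→294200, (A,nl_idx)→1031400, (B,hash)→1523120 …(+4); best=16760 via (C,hash)
  {ABCDE}: card=2400000; try (C,hash)→32720, (A,hash)→56720, (C,merge)→390320, (A,merge)→824120, (D,hash)→917240, (A,nl_idx)→2743320 …(+8); best=32720 via (C,hash)

cost=32720; order=B,E,D,A,C; methods=nl_idx,hash,hash,hash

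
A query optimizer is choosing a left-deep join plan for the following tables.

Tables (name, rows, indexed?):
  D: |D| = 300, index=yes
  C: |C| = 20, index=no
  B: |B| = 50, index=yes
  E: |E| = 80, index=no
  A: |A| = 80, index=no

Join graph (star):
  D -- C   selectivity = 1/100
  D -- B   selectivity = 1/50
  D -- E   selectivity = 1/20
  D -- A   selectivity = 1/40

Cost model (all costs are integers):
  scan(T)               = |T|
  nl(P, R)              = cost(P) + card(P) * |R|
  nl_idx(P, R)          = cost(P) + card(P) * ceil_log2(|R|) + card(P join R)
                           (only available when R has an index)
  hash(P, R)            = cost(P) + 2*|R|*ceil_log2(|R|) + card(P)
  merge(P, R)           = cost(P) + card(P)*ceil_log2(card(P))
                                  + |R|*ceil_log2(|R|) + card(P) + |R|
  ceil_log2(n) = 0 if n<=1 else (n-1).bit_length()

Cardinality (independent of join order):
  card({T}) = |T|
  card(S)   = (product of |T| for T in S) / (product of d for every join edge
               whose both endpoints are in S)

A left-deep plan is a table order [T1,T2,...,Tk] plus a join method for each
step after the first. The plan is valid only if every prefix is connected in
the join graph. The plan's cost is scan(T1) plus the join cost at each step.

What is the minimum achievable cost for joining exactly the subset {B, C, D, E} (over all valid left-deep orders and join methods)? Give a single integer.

Selinger DP over subsets of {B,C,D,E}:
  {D}: scan cost=300, card=300
  {C}: scan cost=20, card=20
  {B}: scan cost=50, card=50
  {E}: scan cost=80, card=80
  {CD}: card=60; try (D,nl_idx)→260, (C,hash)→800, (D,merge)→3140, (C,merge)→3420, (D,hash)→5440, (D,nl)→6020 …(+1); best=260 via (D,nl_idx)
  {BD}: card=300; try (D,nl_idx)→800, (B,hash)→1200, (B,nl_idx)→2400, (D,merge)→3400, (B,merge)→3650, (D,hash)→5500 …(+2); best=800 via (D,nl_idx)
  {DE}: card=1200; try (E,hash)→1720, (D,nl_idx)→2000, (D,merge)→3720, (E,merge)→3940, (D,hash)→5560, (D,nl)→24080 …(+1); best=1720 via (E,hash)
  {BCD}: card=60; try (B,nl_idx)→680, (B,hash)→920, (B,merge)→1030, (C,hash)→1300, (B,nl)→3260, (C,merge)→3920 …(+1); best=680 via (B,nl_idx)
  {CDE}: card=240; try (E,merge)→1320, (E,hash)→1440, (C,hash)→3120, (E,nl)→5060, (C,merge)→16240, (C,nl)→25720; best=1320 via (E,merge)
  {BDE}: card=1200; try (E,hash)→2220, (B,hash)→3520, (E,merge)→4440, (B,nl_idx)→10120, (B,merge)→16470, (E,nl)→24800 …(+1); best=2220 via (E,hash)
  {BCDE}: card=240; try (E,merge)→1740, (E,hash)→1860, (B,hash)→2160, (B,nl_idx)→3000, (C,hash)→3620, (B,merge)→3830 …(+4); best=1740 via (E,merge)

1740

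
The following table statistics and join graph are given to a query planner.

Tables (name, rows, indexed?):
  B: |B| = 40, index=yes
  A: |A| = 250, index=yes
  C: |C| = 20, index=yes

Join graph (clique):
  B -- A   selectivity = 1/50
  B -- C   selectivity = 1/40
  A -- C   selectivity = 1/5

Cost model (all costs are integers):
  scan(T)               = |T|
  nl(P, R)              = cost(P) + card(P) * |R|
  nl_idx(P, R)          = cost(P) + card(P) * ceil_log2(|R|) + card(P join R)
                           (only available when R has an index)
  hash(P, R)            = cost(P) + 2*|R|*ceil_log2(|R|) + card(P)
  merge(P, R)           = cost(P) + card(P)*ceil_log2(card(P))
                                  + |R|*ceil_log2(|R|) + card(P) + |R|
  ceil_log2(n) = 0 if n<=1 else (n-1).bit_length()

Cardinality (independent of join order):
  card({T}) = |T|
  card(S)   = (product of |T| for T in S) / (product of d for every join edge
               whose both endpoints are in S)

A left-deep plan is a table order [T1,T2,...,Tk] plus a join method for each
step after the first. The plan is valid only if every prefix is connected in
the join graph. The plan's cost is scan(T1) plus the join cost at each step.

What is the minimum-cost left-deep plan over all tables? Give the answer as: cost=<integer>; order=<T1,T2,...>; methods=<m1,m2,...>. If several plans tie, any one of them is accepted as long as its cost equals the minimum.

cost=340; order=C,B,A; methods=nl_idx,nl_idx

Selinger DP (subsets sized 1..n):
  {B}: scan cost=40, card=40
  {A}: scan cost=250, card=250
  {C}: scan cost=20, card=20
  {AB}: card=200; try (A,nl_idx)→560, (B,hash)→980, (B,nl_idx)→1950, (A,merge)→2570, (B,merge)→2780, (A,hash)→4080 …(+2); best=560 via (A,nl_idx)
  {BC}: card=20; try (B,nl_idx)→160, (C,nl_idx)→260, (C,hash)→280, (B,merge)→420, (C,merge)→440, (B,hash)→520 …(+2); best=160 via (B,nl_idx)
  {AC}: card=1000; try (C,hash)→700, (A,nl_idx)→1180, (A,merge)→2390, (C,nl_idx)→2500, (C,merge)→2620, (A,hash)→4040 …(+2); best=700 via (C,hash)
  {ABC}: card=20; try (A,nl_idx)→340, (C,hash)→960, (C,nl_idx)→1580, (B,hash)→2180, (C,merge)→2480, (A,merge)→2530 …(+6); best=340 via (A,nl_idx)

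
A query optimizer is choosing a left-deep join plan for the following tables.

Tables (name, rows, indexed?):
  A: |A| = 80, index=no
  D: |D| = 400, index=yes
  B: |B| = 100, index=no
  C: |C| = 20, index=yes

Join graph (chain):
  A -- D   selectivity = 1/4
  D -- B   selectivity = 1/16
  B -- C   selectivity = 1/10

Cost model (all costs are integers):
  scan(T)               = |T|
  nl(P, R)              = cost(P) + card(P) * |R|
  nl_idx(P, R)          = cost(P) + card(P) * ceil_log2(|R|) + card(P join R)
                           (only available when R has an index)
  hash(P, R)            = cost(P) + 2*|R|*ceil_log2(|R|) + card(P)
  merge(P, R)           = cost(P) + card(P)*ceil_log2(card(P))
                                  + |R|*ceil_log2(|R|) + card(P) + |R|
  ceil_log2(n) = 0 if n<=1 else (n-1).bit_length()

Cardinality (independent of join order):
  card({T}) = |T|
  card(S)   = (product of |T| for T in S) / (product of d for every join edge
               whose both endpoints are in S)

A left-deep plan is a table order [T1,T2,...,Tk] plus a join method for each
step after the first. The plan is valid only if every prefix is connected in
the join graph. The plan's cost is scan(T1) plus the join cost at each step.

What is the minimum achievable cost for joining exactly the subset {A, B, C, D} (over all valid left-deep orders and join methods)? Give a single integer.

11020

Selinger DP over subsets of {A,B,C,D}:
  {A}: scan cost=80, card=80
  {D}: scan cost=400, card=400
  {B}: scan cost=100, card=100
  {C}: scan cost=20, card=20
  {AD}: card=8000; try (A,hash)→1920, (D,merge)→4720, (A,merge)→5040, (D,hash)→7360, (D,nl_idx)→8800, (D,nl)→32080 …(+1); best=1920 via (A,hash)
  {BD}: card=2500; try (B,hash)→2200, (D,nl_idx)→3500, (D,merge)→4900, (B,merge)→5200, (D,hash)→7400, (D,nl)→40100 …(+1); best=2200 via (B,hash)
  {BC}: card=200; try (C,hash)→400, (C,nl_idx)→800, (B,merge)→940, (C,merge)→1020, (B,hash)→1440, (B,nl)→2020 …(+1); best=400 via (C,hash)
  {ABD}: card=50000; try (A,hash)→5820, (B,hash)→11320, (A,merge)→35340, (B,merge)→114720, (A,nl)→202200, (B,nl)→801920; best=5820 via (A,hash)
  {BCD}: card=5000; try (C,hash)→4900, (D,merge)→6200, (D,nl_idx)→7200, (D,hash)→7800, (C,nl_idx)→19700, (C,merge)→34820 …(+2); best=4900 via (C,hash)
  {ABCD}: card=100000; try (A,hash)→11020, (C,hash)→56020, (A,merge)→75540, (C,nl_idx)→355820, (A,nl)→404900, (C,merge)→855940 …(+1); best=11020 via (A,hash)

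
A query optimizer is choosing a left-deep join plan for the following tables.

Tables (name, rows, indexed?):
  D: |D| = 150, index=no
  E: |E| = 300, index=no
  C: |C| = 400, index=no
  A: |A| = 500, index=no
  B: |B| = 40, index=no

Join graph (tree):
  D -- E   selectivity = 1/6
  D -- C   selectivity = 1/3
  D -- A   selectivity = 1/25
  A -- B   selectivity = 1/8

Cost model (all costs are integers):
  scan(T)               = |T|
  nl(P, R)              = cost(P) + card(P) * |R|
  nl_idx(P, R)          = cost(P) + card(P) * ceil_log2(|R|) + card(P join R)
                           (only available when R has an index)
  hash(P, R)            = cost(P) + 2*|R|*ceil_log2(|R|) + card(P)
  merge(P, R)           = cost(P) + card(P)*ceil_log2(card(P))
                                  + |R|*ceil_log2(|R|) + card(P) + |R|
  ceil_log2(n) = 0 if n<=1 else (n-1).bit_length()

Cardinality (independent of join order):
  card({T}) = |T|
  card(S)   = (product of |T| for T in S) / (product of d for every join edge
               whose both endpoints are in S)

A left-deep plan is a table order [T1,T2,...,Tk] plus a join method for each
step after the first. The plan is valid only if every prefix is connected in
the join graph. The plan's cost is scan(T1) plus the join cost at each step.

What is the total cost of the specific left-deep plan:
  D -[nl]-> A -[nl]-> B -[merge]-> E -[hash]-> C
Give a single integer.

1180350

step 1: scan D: cost=150, card=150
step 2: join A via nl
    card(P join A) = 150*500/(25) = 3000
    cost = 150 + 150*500 = 75150
step 3: join B via nl
    card(P join B) = 3000*40/(8) = 15000
    cost = 75150 + 3000*40 = 195150
step 4: join E via merge
    card(P join E) = 15000*300/(6) = 750000
    cost = 195150 + 15000*14 + 300*9 + 15000 + 300 = 423150
step 5: join C via hash
    card(P join C) = 750000*400/(3) = 100000000
    cost = 423150 + 2*400*9 + 750000 = 1180350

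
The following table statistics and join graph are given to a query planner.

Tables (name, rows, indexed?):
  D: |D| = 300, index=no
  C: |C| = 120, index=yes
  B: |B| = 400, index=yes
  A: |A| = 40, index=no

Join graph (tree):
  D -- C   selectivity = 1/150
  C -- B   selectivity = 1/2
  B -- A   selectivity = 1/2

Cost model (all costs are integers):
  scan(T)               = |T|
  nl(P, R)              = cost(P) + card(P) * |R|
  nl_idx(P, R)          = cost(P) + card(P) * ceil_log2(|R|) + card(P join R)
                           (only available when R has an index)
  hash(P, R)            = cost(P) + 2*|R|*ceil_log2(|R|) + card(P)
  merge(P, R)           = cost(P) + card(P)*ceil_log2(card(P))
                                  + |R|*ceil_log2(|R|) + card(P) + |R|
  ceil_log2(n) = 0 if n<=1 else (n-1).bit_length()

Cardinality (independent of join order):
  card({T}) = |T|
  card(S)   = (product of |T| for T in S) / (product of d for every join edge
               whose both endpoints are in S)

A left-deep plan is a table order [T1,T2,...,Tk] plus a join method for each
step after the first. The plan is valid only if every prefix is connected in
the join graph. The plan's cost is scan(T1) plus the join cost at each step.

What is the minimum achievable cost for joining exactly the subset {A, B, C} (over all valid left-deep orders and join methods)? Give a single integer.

Selinger DP over subsets of {A,B,C}:
  {C}: scan cost=120, card=120
  {B}: scan cost=400, card=400
  {A}: scan cost=40, card=40
  {BC}: card=24000; try (C,hash)→2480, (B,merge)→5080, (C,merge)→5360, (B,hash)→7440, (B,nl_idx)→25200, (C,nl_idx)→27200 …(+2); best=2480 via (C,hash)
  {AB}: card=8000; try (A,hash)→1280, (B,merge)→4320, (A,merge)→4680, (B,hash)→7280, (B,nl_idx)→8400, (B,nl)→16040 …(+1); best=1280 via (A,hash)
  {ABC}: card=480000; try (C,hash)→10960, (A,hash)→26960, (C,merge)→114240, (A,merge)→386760, (C,nl_idx)→537280, (C,nl)→961280 …(+1); best=10960 via (C,hash)

10960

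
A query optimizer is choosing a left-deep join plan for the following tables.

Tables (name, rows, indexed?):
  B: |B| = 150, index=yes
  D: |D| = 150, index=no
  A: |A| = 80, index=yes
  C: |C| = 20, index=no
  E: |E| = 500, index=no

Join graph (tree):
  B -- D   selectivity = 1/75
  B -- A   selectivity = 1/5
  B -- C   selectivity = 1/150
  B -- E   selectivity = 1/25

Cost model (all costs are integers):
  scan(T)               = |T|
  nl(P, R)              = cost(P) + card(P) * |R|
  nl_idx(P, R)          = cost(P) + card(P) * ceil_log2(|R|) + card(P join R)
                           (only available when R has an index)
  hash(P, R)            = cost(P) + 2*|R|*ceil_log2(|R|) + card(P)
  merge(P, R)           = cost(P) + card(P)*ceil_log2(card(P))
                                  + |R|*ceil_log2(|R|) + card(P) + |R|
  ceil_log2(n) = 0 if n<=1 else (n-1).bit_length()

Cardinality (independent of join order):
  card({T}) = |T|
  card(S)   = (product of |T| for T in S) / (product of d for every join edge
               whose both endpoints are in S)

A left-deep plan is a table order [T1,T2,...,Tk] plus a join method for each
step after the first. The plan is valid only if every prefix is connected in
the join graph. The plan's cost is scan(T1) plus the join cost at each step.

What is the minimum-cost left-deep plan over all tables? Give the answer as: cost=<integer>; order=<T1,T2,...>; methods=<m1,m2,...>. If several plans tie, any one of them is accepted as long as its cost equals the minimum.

cost=8870; order=C,B,D,E,A; methods=nl_idx,merge,merge,hash

Selinger DP (subsets sized 1..n):
  {B}: scan cost=150, card=150
  {D}: scan cost=150, card=150
  {A}: scan cost=80, card=80
  {C}: scan cost=20, card=20
  {E}: scan cost=500, card=500
  {BD}: card=300; try (B,nl_idx)→1650, (D,hash)→2700, (B,hash)→2700, (D,merge)→2850, (B,merge)→2850, (D,nl)→22650 …(+1); best=1650 via (B,nl_idx)
  {AB}: card=2400; try (A,hash)→1420, (B,merge)→2070, (A,merge)→2140, (B,hash)→2560, (B,nl_idx)→3120, (A,nl_idx)→3600 …(+2); best=1420 via (A,hash)
  {BC}: card=20; try (B,nl_idx)→200, (C,hash)→500, (B,merge)→1490, (C,merge)→1620, (B,hash)→2440, (B,nl)→3020 …(+1); best=200 via (B,nl_idx)
  {BE}: card=3000; try (B,hash)→3400, (E,merge)→6500, (B,merge)→6850, (B,nl_idx)→7500, (E,hash)→9300, (E,nl)→75150 …(+1); best=3400 via (B,hash)
  {ABD}: card=4800; try (A,hash)→3070, (A,merge)→5290, (D,hash)→6220, (A,nl_idx)→8550, (A,nl)→25650, (D,merge)→33970 …(+1); best=3070 via (A,hash)
  {BCD}: card=40; try (D,merge)→1670, (C,hash)→2150, (D,hash)→2620, (D,nl)→3200, (C,merge)→4770, (C,nl)→7650; best=1670 via (D,merge)
  {BDE}: card=6000; try (D,hash)→8800, (E,merge)→9650, (E,hash)→10950, (D,merge)→43750, (E,nl)→151650, (D,nl)→453400; best=8800 via (D,hash)
  {ABC}: card=320; try (A,nl_idx)→660, (A,merge)→960, (A,hash)→1340, (A,nl)→1800, (C,hash)→4020, (C,merge)→32740 …(+1); best=660 via (A,nl_idx)
  {ABE}: card=48000; try (A,hash)→7520, (E,hash)→12820, (E,merge)→37620, (A,merge)→43040, (A,nl_idx)→72400, (A,nl)→243400 …(+1); best=7520 via (A,hash)
  {BCE}: card=400; try (E,merge)→5320, (C,hash)→6600, (E,hash)→9220, (E,nl)→10200, (C,merge)→42520, (C,nl)→63400; best=5320 via (E,merge)
  {ABCD}: card=640; try (A,merge)→2590, (A,nl_idx)→2590, (A,hash)→2830, (D,hash)→3380, (A,nl)→4870, (D,merge)→5210 …(+4); best=2590 via (A,merge)
  {ABDE}: card=96000; try (A,hash)→15920, (E,hash)→16870, (D,hash)→57920, (E,merge)→75270, (A,merge)→93440, (A,nl_idx)→146800 …(+4); best=15920 via (A,hash)
  {BCDE}: card=800; try (E,merge)→6950, (D,hash)→8120, (D,merge)→10670, (E,hash)→10710, (C,hash)→15000, (E,nl)→21670 …(+3); best=6950 via (E,merge)
  {ABCE}: card=6400; try (A,hash)→6840, (E,merge)→8860, (A,merge)→9960, (E,hash)→9980, (A,nl_idx)→14520, (A,nl)→37320 …(+4); best=6840 via (A,hash)
  {ABCDE}: card=12800; try (A,hash)→8870, (E,hash)→12230, (E,merge)→14630, (D,hash)→15640, (A,merge)→16390, (A,nl_idx)→25350 …(+7); best=8870 via (A,hash)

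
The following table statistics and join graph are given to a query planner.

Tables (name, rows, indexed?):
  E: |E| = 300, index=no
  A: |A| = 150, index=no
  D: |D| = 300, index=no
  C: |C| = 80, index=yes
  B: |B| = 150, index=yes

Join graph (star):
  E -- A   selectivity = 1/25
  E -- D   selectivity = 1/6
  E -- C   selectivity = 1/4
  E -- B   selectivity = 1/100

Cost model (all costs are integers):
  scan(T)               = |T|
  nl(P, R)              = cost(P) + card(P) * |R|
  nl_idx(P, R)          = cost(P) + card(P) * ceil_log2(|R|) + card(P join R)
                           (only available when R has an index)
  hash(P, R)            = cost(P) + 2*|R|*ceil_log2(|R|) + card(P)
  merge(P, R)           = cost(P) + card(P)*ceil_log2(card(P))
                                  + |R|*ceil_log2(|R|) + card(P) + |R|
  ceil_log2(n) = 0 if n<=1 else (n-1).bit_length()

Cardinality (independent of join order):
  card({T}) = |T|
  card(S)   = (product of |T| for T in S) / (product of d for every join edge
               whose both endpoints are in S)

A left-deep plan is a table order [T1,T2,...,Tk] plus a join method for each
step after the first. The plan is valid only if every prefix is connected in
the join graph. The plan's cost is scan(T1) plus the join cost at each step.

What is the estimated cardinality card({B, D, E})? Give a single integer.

Tables in S: B(150), D(300), E(300)
Edges inside S: E-D(d=6), E-B(d=100)
numerator = 150 * 300 * 300 = 13500000
denominator = 6 * 100 = 600
card(S) = 13500000 / 600 = 22500

22500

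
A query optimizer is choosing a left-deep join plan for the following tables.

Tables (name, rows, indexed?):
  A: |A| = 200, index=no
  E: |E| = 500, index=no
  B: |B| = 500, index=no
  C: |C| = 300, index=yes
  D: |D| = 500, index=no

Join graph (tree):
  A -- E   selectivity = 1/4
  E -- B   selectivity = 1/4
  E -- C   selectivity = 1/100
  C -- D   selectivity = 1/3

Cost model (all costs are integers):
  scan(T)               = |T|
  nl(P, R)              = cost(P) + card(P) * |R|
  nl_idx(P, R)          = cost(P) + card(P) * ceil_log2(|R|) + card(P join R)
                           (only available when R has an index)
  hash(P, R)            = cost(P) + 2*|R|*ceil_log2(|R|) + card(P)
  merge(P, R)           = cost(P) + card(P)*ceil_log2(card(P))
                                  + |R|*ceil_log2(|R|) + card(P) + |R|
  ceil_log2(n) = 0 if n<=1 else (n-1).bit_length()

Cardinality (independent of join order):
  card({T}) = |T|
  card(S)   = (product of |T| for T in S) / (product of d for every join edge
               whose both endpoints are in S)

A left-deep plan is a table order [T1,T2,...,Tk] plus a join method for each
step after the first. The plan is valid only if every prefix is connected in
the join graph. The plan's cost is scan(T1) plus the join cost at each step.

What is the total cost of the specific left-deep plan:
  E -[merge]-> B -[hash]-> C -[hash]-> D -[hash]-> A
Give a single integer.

31528100

step 1: scan E: cost=500, card=500
step 2: join B via merge
    card(P join B) = 500*500/(4) = 62500
    cost = 500 + 500*9 + 500*9 + 500 + 500 = 10500
step 3: join C via hash
    card(P join C) = 62500*300/(100) = 187500
    cost = 10500 + 2*300*9 + 62500 = 78400
step 4: join D via hash
    card(P join D) = 187500*500/(3) = 31250000
    cost = 78400 + 2*500*9 + 187500 = 274900
step 5: join A via hash
    card(P join A) = 31250000*200/(4) = 1562500000
    cost = 274900 + 2*200*8 + 31250000 = 31528100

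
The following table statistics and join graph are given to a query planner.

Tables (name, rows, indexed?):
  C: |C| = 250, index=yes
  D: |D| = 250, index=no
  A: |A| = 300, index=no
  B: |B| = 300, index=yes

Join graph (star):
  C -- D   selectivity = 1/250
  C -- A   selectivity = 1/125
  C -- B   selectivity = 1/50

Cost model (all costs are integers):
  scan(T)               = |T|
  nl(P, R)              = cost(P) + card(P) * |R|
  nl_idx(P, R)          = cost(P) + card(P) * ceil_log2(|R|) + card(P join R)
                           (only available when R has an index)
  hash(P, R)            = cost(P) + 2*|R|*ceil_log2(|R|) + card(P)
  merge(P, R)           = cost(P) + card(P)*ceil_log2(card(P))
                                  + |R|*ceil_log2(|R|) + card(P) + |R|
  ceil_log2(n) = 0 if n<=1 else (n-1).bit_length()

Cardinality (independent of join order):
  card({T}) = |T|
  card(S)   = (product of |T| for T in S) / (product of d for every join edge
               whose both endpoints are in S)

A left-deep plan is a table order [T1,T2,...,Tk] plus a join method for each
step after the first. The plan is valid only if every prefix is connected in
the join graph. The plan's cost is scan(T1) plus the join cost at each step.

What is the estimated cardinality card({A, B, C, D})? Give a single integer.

Tables in S: A(300), B(300), C(250), D(250)
Edges inside S: C-D(d=250), C-A(d=125), C-B(d=50)
numerator = 300 * 300 * 250 * 250 = 5625000000
denominator = 250 * 125 * 50 = 1562500
card(S) = 5625000000 / 1562500 = 3600

3600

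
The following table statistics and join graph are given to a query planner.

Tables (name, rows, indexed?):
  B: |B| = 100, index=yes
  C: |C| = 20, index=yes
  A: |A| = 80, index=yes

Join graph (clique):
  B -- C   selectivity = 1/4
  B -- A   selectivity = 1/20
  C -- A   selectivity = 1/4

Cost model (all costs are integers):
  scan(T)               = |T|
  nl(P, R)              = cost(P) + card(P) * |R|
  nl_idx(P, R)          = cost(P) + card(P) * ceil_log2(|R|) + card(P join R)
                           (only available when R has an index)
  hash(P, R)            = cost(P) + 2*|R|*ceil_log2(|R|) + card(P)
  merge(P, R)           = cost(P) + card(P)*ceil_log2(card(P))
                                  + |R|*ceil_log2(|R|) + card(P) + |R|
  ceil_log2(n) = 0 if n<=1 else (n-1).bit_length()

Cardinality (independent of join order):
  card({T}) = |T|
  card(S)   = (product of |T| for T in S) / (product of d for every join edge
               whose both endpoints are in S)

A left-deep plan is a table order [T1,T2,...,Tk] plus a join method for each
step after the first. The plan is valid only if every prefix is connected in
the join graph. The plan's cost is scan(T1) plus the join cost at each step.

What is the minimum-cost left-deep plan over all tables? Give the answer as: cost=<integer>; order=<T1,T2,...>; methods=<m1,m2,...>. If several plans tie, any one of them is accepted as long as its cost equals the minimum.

Selinger DP (subsets sized 1..n):
  {B}: scan cost=100, card=100
  {C}: scan cost=20, card=20
  {A}: scan cost=80, card=80
  {BC}: card=500; try (C,hash)→400, (B,nl_idx)→660, (B,merge)→940, (C,merge)→1020, (C,nl_idx)→1100, (B,hash)→1440 …(+2); best=400 via (C,hash)
  {AB}: card=400; try (B,nl_idx)→1040, (A,nl_idx)→1200, (A,hash)→1320, (B,merge)→1520, (A,merge)→1540, (B,hash)→1560 …(+2); best=1040 via (B,nl_idx)
  {AC}: card=400; try (C,hash)→360, (A,nl_idx)→560, (A,merge)→780, (C,merge)→840, (C,nl_idx)→880, (A,hash)→1160 …(+2); best=360 via (C,hash)
  {ABC}: card=500; try (C,hash)→1640, (A,hash)→2020, (B,hash)→2160, (C,nl_idx)→3540, (B,nl_idx)→3660, (A,nl_idx)→4400 …(+6); best=1640 via (C,hash)

cost=1640; order=A,B,C; methods=nl_idx,hash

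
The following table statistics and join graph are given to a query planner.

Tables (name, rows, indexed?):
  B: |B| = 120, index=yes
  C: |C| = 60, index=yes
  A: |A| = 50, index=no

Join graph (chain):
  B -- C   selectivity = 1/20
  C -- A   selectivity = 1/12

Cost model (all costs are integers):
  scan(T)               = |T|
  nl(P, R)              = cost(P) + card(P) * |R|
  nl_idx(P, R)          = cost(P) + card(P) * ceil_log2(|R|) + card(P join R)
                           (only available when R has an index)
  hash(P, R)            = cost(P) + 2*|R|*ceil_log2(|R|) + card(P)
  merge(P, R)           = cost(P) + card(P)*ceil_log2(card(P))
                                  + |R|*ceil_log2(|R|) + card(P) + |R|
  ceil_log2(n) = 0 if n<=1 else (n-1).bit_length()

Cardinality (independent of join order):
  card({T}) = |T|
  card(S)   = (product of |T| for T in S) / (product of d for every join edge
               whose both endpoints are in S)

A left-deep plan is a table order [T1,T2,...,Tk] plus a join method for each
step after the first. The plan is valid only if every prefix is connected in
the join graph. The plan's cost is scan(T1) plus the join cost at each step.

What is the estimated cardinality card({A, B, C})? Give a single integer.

Tables in S: A(50), B(120), C(60)
Edges inside S: B-C(d=20), C-A(d=12)
numerator = 50 * 120 * 60 = 360000
denominator = 20 * 12 = 240
card(S) = 360000 / 240 = 1500

1500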